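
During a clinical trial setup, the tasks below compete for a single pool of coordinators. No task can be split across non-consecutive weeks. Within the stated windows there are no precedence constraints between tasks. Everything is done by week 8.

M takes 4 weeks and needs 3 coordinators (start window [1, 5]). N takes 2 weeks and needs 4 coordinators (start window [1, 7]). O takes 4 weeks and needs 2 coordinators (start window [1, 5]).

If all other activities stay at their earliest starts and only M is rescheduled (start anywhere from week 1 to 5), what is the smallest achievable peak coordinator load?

M@1: w1:9  w2:9  w3:5  w4:5  w5:0  w6:0  w7:0  w8:0 → peak 9
M@2: w1:6  w2:9  w3:5  w4:5  w5:3  w6:0  w7:0  w8:0 → peak 9
M@3: w1:6  w2:6  w3:5  w4:5  w5:3  w6:3  w7:0  w8:0 → peak 6
M@4: w1:6  w2:6  w3:2  w4:5  w5:3  w6:3  w7:3  w8:0 → peak 6
M@5: w1:6  w2:6  w3:2  w4:2  w5:3  w6:3  w7:3  w8:3 → peak 6
Best is M@3, peak 6.

6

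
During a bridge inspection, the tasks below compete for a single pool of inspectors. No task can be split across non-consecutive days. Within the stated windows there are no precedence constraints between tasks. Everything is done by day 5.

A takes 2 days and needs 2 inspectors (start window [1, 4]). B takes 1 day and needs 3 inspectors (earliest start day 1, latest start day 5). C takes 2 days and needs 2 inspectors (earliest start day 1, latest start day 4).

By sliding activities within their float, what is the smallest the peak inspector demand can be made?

3

Early-start (A@1, B@1, C@1) gives peak 7: d1:7  d2:4  d3:0  d4:0  d5:0.
Shift B→3, C→4.
Schedule A@1, B@3, C@4: d1:2  d2:2  d3:3  d4:2  d5:2 — peak 3.
Total inspector-days = 11 over 5 days ⇒ peak ≥ ⌈11/5⌉ = 3, so 3 is optimal.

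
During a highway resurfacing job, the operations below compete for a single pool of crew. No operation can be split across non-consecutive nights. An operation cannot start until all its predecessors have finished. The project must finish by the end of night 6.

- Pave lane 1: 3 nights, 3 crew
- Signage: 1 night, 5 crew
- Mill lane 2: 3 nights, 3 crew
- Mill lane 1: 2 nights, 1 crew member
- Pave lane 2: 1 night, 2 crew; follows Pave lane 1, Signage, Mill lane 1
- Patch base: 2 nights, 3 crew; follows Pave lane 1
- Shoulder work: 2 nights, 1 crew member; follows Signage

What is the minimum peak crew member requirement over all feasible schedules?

Early-start (Pave lane 1@1, Signage@1, Mill lane 2@1, Mill lane 1@1, Pave lane 2@4, Patch base@4, Shoulder work@2) gives peak 12: n1:12  n2:8  n3:7  n4:5  n5:3  n6:0.
Shift Signage→4, Mill lane 1→4, Pave lane 2→6, Patch base→5, Shoulder work→5.
Schedule Pave lane 1@1, Signage@4, Mill lane 2@1, Mill lane 1@4, Pave lane 2@6, Patch base@5, Shoulder work@5: n1:6  n2:6  n3:6  n4:6  n5:5  n6:6 — peak 6.
Total crew member-nights = 35 over 6 nights ⇒ peak ≥ ⌈35/6⌉ = 6, so 6 is optimal.

6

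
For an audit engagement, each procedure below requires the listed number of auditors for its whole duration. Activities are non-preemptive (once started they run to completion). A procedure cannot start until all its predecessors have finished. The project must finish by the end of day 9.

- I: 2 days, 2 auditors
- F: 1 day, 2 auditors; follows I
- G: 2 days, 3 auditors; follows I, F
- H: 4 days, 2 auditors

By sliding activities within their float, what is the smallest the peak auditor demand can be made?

3

Early-start (I@1, F@3, G@4, H@1) gives peak 5: d1:4  d2:4  d3:4  d4:5  d5:3  d6:0  d7:0  d8:0  d9:0.
Shift H→6.
Schedule I@1, F@3, G@4, H@6: d1:2  d2:2  d3:2  d4:3  d5:3  d6:2  d7:2  d8:2  d9:2 — peak 3.
Total auditor-days = 20 over 9 days ⇒ peak ≥ ⌈20/9⌉ = 3, so 3 is optimal.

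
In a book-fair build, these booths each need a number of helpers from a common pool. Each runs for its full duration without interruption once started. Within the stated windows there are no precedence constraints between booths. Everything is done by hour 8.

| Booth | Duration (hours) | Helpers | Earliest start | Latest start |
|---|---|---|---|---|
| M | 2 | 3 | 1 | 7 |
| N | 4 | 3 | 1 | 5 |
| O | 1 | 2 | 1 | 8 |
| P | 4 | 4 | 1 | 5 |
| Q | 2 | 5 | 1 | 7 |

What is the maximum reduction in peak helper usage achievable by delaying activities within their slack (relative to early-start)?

Early-start peak: h1:17  h2:15  h3:7  h4:7  h5:0  h6:0  h7:0  h8:0 ⇒ 17.
Leveled (M@1, N@1, O@5, P@3, Q@7): h1:6  h2:6  h3:7  h4:7  h5:6  h6:4  h7:5  h8:5 ⇒ 7.
Reduction 17 − 7 = 10.

10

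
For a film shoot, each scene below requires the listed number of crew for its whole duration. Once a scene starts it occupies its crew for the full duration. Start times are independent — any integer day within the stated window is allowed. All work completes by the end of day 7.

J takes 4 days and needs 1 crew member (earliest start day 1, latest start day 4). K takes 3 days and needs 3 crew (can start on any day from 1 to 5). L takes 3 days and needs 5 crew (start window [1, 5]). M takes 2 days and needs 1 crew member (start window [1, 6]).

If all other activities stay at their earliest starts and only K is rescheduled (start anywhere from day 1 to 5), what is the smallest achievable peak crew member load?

7

K@1: d1:10  d2:10  d3:9  d4:1  d5:0  d6:0  d7:0 → peak 10
K@2: d1:7  d2:10  d3:9  d4:4  d5:0  d6:0  d7:0 → peak 10
K@3: d1:7  d2:7  d3:9  d4:4  d5:3  d6:0  d7:0 → peak 9
K@4: d1:7  d2:7  d3:6  d4:4  d5:3  d6:3  d7:0 → peak 7
K@5: d1:7  d2:7  d3:6  d4:1  d5:3  d6:3  d7:3 → peak 7
Best is K@4, peak 7.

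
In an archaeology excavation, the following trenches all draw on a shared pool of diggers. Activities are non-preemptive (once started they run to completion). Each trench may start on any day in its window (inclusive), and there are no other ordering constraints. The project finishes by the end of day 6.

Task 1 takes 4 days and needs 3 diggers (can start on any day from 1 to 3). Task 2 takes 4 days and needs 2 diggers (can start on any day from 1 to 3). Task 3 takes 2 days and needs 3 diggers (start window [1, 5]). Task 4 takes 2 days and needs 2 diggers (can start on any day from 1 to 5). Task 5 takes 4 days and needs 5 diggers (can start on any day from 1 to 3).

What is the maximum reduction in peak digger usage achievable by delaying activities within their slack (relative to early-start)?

Early-start peak: d1:15  d2:15  d3:10  d4:10  d5:0  d6:0 ⇒ 15.
Leveled (Task 1@1, Task 2@1, Task 3@1, Task 4@1, Task 5@3): d1:10  d2:10  d3:10  d4:10  d5:5  d6:5 ⇒ 10.
Reduction 15 − 10 = 5.

5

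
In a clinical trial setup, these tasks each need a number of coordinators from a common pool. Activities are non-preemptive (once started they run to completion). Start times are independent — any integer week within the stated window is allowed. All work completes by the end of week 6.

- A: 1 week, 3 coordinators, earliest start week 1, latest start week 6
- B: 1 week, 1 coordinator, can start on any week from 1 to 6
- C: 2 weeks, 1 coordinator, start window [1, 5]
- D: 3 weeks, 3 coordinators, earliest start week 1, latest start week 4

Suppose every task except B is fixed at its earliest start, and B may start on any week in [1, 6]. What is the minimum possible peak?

B@1: w1:8  w2:4  w3:3  w4:0  w5:0  w6:0 → peak 8
B@2: w1:7  w2:5  w3:3  w4:0  w5:0  w6:0 → peak 7
B@3: w1:7  w2:4  w3:4  w4:0  w5:0  w6:0 → peak 7
B@4: w1:7  w2:4  w3:3  w4:1  w5:0  w6:0 → peak 7
B@5: w1:7  w2:4  w3:3  w4:0  w5:1  w6:0 → peak 7
B@6: w1:7  w2:4  w3:3  w4:0  w5:0  w6:1 → peak 7
Best is B@2, peak 7.

7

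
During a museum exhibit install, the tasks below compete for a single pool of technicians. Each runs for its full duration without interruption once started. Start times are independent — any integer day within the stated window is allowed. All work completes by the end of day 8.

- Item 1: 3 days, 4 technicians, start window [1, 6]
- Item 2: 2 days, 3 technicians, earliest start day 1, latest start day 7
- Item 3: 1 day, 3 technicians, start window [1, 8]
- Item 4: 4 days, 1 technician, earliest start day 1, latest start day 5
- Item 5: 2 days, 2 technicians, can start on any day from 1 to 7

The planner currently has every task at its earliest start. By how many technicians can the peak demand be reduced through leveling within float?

9

Early-start peak: d1:13  d2:10  d3:5  d4:1  d5:0  d6:0  d7:0  d8:0 ⇒ 13.
Leveled (Item 1@1, Item 2@4, Item 3@6, Item 4@4, Item 5@7): d1:4  d2:4  d3:4  d4:4  d5:4  d6:4  d7:3  d8:2 ⇒ 4.
Reduction 13 − 4 = 9.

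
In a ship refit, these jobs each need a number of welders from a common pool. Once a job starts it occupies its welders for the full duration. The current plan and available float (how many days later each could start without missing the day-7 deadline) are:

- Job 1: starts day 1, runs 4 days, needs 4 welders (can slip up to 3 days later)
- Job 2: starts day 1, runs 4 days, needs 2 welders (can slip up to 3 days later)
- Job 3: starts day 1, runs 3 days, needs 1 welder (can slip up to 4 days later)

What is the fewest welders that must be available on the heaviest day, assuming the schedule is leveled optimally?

6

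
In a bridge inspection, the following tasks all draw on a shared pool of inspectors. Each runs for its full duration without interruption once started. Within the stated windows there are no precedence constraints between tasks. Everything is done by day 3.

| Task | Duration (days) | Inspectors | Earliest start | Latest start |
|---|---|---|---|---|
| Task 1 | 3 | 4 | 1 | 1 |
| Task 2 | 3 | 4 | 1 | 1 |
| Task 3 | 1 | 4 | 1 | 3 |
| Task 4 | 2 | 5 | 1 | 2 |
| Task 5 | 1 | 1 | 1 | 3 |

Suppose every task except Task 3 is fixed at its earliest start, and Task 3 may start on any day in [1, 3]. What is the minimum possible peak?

Task 3@1: d1:18  d2:13  d3:8 → peak 18
Task 3@2: d1:14  d2:17  d3:8 → peak 17
Task 3@3: d1:14  d2:13  d3:12 → peak 14
Best is Task 3@3, peak 14.

14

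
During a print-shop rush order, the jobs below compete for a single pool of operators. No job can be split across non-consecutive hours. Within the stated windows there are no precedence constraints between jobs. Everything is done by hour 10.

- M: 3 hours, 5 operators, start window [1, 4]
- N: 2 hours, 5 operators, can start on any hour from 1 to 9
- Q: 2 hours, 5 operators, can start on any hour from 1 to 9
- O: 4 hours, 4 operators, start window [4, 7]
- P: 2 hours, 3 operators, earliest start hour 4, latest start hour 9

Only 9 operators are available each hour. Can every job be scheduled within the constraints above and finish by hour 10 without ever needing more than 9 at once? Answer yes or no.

yes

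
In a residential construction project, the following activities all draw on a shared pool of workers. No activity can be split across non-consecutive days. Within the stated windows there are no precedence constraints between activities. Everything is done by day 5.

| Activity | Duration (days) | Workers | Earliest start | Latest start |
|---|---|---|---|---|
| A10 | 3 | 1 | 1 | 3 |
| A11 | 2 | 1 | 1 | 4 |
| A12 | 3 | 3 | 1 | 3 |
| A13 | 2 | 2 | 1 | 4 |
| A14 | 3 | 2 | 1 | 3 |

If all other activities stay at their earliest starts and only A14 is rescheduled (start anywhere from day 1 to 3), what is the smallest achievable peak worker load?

7

A14@1: d1:9  d2:9  d3:6  d4:0  d5:0 → peak 9
A14@2: d1:7  d2:9  d3:6  d4:2  d5:0 → peak 9
A14@3: d1:7  d2:7  d3:6  d4:2  d5:2 → peak 7
Best is A14@3, peak 7.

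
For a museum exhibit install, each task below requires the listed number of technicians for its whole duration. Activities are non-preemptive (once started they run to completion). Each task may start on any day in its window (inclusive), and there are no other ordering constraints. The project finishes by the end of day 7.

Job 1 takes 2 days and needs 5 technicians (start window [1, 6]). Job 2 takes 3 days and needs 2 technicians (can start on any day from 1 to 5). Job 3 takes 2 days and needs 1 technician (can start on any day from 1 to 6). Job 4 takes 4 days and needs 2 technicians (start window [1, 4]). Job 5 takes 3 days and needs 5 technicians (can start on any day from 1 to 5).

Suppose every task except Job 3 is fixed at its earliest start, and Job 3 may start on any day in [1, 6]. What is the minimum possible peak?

14

Job 3@1: d1:15  d2:15  d3:9  d4:2  d5:0  d6:0  d7:0 → peak 15
Job 3@2: d1:14  d2:15  d3:10  d4:2  d5:0  d6:0  d7:0 → peak 15
Job 3@3: d1:14  d2:14  d3:10  d4:3  d5:0  d6:0  d7:0 → peak 14
Job 3@4: d1:14  d2:14  d3:9  d4:3  d5:1  d6:0  d7:0 → peak 14
Job 3@5: d1:14  d2:14  d3:9  d4:2  d5:1  d6:1  d7:0 → peak 14
Job 3@6: d1:14  d2:14  d3:9  d4:2  d5:0  d6:1  d7:1 → peak 14
Best is Job 3@3, peak 14.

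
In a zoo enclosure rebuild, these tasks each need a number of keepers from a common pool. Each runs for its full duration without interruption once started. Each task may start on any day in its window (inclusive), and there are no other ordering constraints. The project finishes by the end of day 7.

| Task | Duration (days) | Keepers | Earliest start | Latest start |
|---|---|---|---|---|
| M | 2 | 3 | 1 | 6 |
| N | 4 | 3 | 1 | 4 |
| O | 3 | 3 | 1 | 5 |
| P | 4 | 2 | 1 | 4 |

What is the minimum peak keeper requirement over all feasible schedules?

6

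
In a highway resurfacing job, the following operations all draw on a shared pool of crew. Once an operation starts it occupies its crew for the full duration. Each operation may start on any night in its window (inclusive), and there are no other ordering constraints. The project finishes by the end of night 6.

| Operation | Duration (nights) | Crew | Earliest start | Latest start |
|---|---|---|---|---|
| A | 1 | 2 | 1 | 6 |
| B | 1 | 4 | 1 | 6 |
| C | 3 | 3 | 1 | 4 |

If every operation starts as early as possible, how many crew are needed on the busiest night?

9

Early-start schedule: A@1, B@1, C@1.
Load per night: night 1: 9, night 2: 3, night 3: 3, night 4: 0, night 5: 0, night 6: 0.
Peak is 9.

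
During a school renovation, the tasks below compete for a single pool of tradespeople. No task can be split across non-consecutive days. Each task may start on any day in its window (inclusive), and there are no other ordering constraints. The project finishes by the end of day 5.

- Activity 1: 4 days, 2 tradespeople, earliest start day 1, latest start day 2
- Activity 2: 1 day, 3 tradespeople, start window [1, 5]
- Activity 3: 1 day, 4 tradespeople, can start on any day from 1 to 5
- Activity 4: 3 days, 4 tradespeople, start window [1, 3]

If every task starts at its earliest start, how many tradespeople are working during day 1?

At early start, day 1 has: Activity 1, Activity 2, Activity 3, Activity 4.
Demand: 2 + 3 + 4 + 4 = 13.

13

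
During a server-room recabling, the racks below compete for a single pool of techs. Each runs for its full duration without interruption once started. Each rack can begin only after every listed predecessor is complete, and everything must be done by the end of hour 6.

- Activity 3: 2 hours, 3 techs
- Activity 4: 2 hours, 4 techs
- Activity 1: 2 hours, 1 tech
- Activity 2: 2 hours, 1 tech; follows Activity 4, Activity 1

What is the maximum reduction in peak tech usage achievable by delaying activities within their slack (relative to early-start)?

4

Early-start peak: h1:8  h2:8  h3:1  h4:1  h5:0  h6:0 ⇒ 8.
Leveled (Activity 3@1, Activity 4@3, Activity 1@1, Activity 2@5): h1:4  h2:4  h3:4  h4:4  h5:1  h6:1 ⇒ 4.
Reduction 8 − 4 = 4.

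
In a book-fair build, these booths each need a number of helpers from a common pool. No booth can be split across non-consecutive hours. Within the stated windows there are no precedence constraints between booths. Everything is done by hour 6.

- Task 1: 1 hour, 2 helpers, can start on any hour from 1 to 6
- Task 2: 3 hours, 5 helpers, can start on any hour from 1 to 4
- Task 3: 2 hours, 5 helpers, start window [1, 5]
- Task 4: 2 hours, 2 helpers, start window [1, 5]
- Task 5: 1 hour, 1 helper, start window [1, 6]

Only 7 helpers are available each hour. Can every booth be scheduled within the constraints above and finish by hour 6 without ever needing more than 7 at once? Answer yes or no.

yes

Schedule Task 1@1, Task 2@1, Task 3@4, Task 4@2, Task 5@4: h1:7  h2:7  h3:7  h4:6  h5:5  h6:0 — peak 7 ≤ 7.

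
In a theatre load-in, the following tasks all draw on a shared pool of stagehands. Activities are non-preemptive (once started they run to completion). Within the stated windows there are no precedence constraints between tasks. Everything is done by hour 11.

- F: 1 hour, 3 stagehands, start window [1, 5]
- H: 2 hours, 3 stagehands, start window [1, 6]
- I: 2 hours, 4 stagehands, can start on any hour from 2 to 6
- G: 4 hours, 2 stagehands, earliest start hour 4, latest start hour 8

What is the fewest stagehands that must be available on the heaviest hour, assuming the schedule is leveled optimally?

Early-start (F@1, H@1, I@2, G@4) gives peak 7: h1:6  h2:7  h3:4  h4:2  h5:2  h6:2  h7:2  h8:0  h9:0  h10:0  h11:0.
Shift H→2, I→4, G→6.
Schedule F@1, H@2, I@4, G@6: h1:3  h2:3  h3:3  h4:4  h5:4  h6:2  h7:2  h8:2  h9:2  h10:0  h11:0 — peak 4.

4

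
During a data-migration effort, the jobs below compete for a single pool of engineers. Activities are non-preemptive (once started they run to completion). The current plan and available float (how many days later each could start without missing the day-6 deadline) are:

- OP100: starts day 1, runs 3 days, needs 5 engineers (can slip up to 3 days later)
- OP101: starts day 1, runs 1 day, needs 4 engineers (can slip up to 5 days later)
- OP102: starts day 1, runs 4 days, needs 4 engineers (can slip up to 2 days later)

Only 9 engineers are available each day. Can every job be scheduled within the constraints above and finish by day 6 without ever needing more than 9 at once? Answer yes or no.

yes

Schedule OP100@1, OP101@1, OP102@2: d1:9  d2:9  d3:9  d4:4  d5:4  d6:0 — peak 9 ≤ 9.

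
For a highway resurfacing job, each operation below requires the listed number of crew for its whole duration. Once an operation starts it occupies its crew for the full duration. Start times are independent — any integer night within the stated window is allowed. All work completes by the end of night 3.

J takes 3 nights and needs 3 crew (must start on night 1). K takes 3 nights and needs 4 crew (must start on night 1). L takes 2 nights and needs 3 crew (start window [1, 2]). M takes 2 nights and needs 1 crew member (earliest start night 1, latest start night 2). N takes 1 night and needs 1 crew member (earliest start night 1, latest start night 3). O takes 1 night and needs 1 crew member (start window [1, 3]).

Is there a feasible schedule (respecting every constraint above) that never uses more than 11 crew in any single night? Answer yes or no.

Schedule J@1, K@1, L@1, M@1, N@3, O@3: n1:11  n2:11  n3:9 — peak 11 ≤ 11.

yes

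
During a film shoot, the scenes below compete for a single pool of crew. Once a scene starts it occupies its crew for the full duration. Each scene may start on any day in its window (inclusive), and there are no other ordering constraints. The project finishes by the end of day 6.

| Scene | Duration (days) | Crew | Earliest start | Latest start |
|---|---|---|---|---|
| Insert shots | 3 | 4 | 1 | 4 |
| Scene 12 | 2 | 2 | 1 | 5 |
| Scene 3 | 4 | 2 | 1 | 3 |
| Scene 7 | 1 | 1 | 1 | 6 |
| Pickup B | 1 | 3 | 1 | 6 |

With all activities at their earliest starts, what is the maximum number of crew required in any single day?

12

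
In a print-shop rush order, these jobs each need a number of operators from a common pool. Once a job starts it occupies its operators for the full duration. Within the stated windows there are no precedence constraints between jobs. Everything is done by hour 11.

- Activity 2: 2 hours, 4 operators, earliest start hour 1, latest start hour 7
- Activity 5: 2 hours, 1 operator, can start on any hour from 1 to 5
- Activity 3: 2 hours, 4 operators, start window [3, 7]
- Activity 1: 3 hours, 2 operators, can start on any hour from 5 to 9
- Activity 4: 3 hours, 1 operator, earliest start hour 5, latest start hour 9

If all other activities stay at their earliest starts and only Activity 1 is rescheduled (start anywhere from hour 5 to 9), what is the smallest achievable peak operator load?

5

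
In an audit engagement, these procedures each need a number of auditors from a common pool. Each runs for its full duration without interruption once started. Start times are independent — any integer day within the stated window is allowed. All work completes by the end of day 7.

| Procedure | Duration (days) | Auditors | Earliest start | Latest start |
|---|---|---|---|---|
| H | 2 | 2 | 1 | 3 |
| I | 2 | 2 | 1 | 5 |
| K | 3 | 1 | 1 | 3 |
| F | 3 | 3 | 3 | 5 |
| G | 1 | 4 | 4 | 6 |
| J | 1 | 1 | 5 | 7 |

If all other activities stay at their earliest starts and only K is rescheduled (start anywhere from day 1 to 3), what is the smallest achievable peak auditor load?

K@1: d1:5  d2:5  d3:4  d4:7  d5:4  d6:0  d7:0 → peak 7
K@2: d1:4  d2:5  d3:4  d4:8  d5:4  d6:0  d7:0 → peak 8
K@3: d1:4  d2:4  d3:4  d4:8  d5:5  d6:0  d7:0 → peak 8
Best is K@1, peak 7.

7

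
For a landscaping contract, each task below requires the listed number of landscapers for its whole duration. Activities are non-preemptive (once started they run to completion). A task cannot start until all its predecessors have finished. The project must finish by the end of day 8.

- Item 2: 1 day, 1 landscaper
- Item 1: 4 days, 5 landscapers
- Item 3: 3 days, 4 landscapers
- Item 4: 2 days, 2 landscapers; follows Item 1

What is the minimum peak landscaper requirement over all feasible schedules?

6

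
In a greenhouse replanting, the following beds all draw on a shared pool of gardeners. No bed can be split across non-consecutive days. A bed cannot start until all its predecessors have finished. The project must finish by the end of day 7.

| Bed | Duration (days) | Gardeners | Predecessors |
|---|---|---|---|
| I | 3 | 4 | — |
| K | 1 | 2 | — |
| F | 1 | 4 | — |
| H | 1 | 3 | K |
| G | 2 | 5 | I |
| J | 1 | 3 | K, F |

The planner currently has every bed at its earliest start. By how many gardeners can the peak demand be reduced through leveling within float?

Early-start peak: d1:10  d2:10  d3:4  d4:5  d5:5  d6:0  d7:0 ⇒ 10.
Leveled (I@1, K@1, F@4, H@5, G@6, J@5): d1:6  d2:4  d3:4  d4:4  d5:6  d6:5  d7:5 ⇒ 6.
Reduction 10 − 6 = 4.

4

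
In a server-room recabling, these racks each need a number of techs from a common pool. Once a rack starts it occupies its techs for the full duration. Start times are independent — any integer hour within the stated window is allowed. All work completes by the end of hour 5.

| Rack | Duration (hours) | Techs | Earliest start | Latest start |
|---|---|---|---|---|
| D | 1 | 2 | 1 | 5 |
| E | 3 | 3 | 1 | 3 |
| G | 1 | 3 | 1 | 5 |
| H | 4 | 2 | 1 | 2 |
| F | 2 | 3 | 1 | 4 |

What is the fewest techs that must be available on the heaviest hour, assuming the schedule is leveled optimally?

7

Early-start (D@1, E@1, G@1, H@1, F@1) gives peak 13: h1:13  h2:8  h3:5  h4:2  h5:0.
Shift G→5, F→4.
Schedule D@1, E@1, G@5, H@1, F@4: h1:7  h2:5  h3:5  h4:5  h5:6 — peak 7.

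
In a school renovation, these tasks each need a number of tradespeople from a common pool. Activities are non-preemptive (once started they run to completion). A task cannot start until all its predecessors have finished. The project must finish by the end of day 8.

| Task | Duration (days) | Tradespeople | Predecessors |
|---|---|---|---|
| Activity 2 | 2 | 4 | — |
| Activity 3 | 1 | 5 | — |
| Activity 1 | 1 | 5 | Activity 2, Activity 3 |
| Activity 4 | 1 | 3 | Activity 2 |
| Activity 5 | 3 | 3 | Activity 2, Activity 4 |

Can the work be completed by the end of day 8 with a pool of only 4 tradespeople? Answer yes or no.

The minimum achievable peak is 5; 4 < 5, so no feasible schedule stays within the cap.

no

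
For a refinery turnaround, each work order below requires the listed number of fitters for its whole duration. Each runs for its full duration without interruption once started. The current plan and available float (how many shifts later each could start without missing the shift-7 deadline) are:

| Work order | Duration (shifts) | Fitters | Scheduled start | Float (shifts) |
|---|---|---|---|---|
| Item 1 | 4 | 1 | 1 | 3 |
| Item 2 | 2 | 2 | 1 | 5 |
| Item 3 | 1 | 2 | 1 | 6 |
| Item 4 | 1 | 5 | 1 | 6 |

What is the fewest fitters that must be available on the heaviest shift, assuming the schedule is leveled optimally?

Early-start (Item 1@1, Item 2@1, Item 3@1, Item 4@1) gives peak 10: s1:10  s2:3  s3:1  s4:1  s5:0  s6:0  s7:0.
Shift Item 4→5.
Schedule Item 1@1, Item 2@1, Item 3@1, Item 4@5: s1:5  s2:3  s3:1  s4:1  s5:5  s6:0  s7:0 — peak 5.

5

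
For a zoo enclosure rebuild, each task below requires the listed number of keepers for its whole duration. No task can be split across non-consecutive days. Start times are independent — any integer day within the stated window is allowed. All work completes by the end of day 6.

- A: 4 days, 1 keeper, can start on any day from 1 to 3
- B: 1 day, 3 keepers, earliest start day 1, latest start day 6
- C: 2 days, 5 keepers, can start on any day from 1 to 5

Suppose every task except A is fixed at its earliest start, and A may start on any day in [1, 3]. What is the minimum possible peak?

A@1: d1:9  d2:6  d3:1  d4:1  d5:0  d6:0 → peak 9
A@2: d1:8  d2:6  d3:1  d4:1  d5:1  d6:0 → peak 8
A@3: d1:8  d2:5  d3:1  d4:1  d5:1  d6:1 → peak 8
Best is A@2, peak 8.

8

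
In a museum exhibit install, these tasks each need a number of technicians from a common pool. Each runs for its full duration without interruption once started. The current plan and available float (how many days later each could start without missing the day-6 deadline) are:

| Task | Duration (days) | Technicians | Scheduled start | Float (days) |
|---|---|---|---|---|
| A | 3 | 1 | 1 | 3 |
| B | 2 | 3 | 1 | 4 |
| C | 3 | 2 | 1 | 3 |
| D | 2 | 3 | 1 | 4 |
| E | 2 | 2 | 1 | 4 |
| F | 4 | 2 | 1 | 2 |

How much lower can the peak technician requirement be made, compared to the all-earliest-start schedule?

7

Early-start peak: d1:13  d2:13  d3:5  d4:2  d5:0  d6:0 ⇒ 13.
Leveled (A@1, B@1, C@4, D@5, E@3, F@1): d1:6  d2:6  d3:5  d4:6  d5:5  d6:5 ⇒ 6.
Reduction 13 − 6 = 7.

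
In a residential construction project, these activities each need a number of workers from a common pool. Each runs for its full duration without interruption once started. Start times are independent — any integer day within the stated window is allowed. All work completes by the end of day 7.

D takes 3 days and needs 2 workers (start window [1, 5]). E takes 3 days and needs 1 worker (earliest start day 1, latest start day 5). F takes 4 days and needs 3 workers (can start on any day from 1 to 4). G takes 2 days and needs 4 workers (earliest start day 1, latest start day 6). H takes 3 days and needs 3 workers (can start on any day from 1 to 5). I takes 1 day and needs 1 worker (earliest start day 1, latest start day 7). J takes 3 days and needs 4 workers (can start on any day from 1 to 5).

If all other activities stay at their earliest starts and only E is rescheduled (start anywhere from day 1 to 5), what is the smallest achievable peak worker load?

17

E@1: d1:18  d2:17  d3:13  d4:3  d5:0  d6:0  d7:0 → peak 18
E@2: d1:17  d2:17  d3:13  d4:4  d5:0  d6:0  d7:0 → peak 17
E@3: d1:17  d2:16  d3:13  d4:4  d5:1  d6:0  d7:0 → peak 17
E@4: d1:17  d2:16  d3:12  d4:4  d5:1  d6:1  d7:0 → peak 17
E@5: d1:17  d2:16  d3:12  d4:3  d5:1  d6:1  d7:1 → peak 17
Best is E@2, peak 17.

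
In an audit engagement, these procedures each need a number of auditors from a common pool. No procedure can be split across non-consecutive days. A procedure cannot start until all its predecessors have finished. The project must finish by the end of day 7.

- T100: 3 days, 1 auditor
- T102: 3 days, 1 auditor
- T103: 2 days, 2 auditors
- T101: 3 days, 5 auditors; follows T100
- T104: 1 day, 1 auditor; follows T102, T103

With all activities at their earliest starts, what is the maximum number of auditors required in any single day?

Early-start schedule: T100@1, T102@1, T103@1, T101@4, T104@4.
Load per day: day 1: 4, day 2: 4, day 3: 2, day 4: 6, day 5: 5, day 6: 5, day 7: 0.
Peak is 6.

6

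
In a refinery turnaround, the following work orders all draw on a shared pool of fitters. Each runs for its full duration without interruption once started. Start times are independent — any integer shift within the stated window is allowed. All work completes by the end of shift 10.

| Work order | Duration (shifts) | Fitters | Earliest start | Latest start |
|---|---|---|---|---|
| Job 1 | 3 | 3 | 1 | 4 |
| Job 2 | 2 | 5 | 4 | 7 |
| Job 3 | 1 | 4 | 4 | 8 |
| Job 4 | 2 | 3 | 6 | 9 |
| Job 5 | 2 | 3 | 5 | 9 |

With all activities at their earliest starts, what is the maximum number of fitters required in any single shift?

Early-start schedule: Job 1@1, Job 2@4, Job 3@4, Job 4@6, Job 5@5.
Load per shift: shift 1: 3, shift 2: 3, shift 3: 3, shift 4: 9, shift 5: 8, shift 6: 6, shift 7: 3, shift 8: 0, shift 9: 0, shift 10: 0.
Peak is 9.

9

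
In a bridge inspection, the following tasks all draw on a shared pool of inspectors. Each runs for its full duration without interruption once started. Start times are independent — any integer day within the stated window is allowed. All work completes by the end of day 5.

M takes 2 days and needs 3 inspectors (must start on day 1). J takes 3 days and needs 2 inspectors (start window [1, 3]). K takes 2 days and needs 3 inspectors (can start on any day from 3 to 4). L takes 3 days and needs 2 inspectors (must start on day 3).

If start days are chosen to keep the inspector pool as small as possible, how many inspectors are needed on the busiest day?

5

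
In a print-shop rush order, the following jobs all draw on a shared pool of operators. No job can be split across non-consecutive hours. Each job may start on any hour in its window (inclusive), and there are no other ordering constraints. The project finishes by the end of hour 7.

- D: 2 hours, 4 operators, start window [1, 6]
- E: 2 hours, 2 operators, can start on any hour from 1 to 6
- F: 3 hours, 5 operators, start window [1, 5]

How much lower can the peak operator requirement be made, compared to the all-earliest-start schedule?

Early-start peak: h1:11  h2:11  h3:5  h4:0  h5:0  h6:0  h7:0 ⇒ 11.
Leveled (D@1, E@3, F@5): h1:4  h2:4  h3:2  h4:2  h5:5  h6:5  h7:5 ⇒ 5.
Reduction 11 − 5 = 6.

6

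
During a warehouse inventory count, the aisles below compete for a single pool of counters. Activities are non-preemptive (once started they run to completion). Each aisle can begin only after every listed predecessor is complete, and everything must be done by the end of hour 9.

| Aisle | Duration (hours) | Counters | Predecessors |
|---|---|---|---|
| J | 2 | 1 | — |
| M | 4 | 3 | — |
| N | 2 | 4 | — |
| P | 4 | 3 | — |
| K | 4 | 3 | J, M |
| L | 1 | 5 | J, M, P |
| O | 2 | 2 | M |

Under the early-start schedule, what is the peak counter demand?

11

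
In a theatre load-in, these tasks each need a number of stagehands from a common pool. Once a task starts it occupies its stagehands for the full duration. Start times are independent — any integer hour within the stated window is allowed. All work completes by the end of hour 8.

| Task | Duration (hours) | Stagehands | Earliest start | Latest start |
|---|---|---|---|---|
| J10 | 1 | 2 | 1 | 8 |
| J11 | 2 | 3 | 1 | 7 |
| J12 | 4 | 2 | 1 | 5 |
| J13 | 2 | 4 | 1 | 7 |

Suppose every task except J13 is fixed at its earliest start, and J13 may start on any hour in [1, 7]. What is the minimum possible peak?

J13@1: h1:11  h2:9  h3:2  h4:2  h5:0  h6:0  h7:0  h8:0 → peak 11
J13@2: h1:7  h2:9  h3:6  h4:2  h5:0  h6:0  h7:0  h8:0 → peak 9
J13@3: h1:7  h2:5  h3:6  h4:6  h5:0  h6:0  h7:0  h8:0 → peak 7
J13@4: h1:7  h2:5  h3:2  h4:6  h5:4  h6:0  h7:0  h8:0 → peak 7
J13@5: h1:7  h2:5  h3:2  h4:2  h5:4  h6:4  h7:0  h8:0 → peak 7
J13@6: h1:7  h2:5  h3:2  h4:2  h5:0  h6:4  h7:4  h8:0 → peak 7
J13@7: h1:7  h2:5  h3:2  h4:2  h5:0  h6:0  h7:4  h8:4 → peak 7
Best is J13@3, peak 7.

7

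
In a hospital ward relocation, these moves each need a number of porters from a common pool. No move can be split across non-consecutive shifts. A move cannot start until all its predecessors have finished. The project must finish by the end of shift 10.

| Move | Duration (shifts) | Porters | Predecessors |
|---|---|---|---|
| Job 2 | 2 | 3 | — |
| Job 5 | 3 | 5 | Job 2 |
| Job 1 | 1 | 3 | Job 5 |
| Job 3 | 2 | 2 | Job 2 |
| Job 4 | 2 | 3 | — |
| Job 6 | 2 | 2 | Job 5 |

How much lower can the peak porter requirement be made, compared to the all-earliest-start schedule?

2

Early-start peak: s1:6  s2:6  s3:7  s4:7  s5:5  s6:5  s7:2  s8:0  s9:0  s10:0 ⇒ 7.
Leveled (Job 2@1, Job 5@3, Job 1@6, Job 3@6, Job 4@7, Job 6@8): s1:3  s2:3  s3:5  s4:5  s5:5  s6:5  s7:5  s8:5  s9:2  s10:0 ⇒ 5.
Reduction 7 − 5 = 2.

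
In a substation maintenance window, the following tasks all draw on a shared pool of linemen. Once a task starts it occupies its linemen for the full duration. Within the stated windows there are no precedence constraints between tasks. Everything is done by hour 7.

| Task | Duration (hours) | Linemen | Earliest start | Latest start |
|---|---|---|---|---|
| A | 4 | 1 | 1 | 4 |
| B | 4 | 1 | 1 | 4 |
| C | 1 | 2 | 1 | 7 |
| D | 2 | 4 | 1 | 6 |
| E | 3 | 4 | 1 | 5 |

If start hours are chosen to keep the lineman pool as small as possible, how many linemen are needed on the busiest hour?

5

Early-start (A@1, B@1, C@1, D@1, E@1) gives peak 12: h1:12  h2:10  h3:6  h4:2  h5:0  h6:0  h7:0.
Shift B→3, C→3, E→5.
Schedule A@1, B@3, C@3, D@1, E@5: h1:5  h2:5  h3:4  h4:2  h5:5  h6:5  h7:4 — peak 5.
Total lineman-hours = 30 over 7 hours ⇒ peak ≥ ⌈30/7⌉ = 5, so 5 is optimal.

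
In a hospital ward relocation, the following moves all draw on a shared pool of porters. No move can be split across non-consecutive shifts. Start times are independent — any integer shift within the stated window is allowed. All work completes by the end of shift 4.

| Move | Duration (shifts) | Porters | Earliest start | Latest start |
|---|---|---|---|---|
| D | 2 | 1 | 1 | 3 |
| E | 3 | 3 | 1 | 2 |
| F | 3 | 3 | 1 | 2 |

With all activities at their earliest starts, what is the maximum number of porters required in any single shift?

7

Early-start schedule: D@1, E@1, F@1.
Load per shift: shift 1: 7, shift 2: 7, shift 3: 6, shift 4: 0.
Peak is 7.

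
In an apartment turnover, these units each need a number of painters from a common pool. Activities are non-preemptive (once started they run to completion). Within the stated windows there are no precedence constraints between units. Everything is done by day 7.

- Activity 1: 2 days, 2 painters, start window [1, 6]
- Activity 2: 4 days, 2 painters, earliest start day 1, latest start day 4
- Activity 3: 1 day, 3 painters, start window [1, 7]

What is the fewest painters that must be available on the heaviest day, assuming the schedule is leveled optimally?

3

Early-start (Activity 1@1, Activity 2@1, Activity 3@1) gives peak 7: d1:7  d2:4  d3:2  d4:2  d5:0  d6:0  d7:0.
Shift Activity 2→3, Activity 3→7.
Schedule Activity 1@1, Activity 2@3, Activity 3@7: d1:2  d2:2  d3:2  d4:2  d5:2  d6:2  d7:3 — peak 3.
Total painter-days = 15 over 7 days ⇒ peak ≥ ⌈15/7⌉ = 3, so 3 is optimal.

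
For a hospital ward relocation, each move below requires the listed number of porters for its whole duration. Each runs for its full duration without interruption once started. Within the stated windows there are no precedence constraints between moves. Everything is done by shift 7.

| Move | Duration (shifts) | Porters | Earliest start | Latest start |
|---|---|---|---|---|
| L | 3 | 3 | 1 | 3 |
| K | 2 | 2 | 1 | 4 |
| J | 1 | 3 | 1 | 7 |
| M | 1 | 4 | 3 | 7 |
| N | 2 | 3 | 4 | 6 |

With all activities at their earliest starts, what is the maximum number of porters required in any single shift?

Early-start schedule: L@1, K@1, J@1, M@3, N@4.
Load per shift: shift 1: 8, shift 2: 5, shift 3: 7, shift 4: 3, shift 5: 3, shift 6: 0, shift 7: 0.
Peak is 8.

8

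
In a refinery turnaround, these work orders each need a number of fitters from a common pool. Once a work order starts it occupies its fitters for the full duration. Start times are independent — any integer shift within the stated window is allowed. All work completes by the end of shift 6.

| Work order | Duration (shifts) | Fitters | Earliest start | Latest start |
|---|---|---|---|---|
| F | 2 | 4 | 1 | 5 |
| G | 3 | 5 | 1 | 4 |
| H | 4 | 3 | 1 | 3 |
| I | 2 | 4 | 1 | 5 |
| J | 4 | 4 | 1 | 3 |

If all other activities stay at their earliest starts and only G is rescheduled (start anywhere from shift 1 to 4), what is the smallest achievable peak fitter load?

15

G@1: s1:20  s2:20  s3:12  s4:7  s5:0  s6:0 → peak 20
G@2: s1:15  s2:20  s3:12  s4:12  s5:0  s6:0 → peak 20
G@3: s1:15  s2:15  s3:12  s4:12  s5:5  s6:0 → peak 15
G@4: s1:15  s2:15  s3:7  s4:12  s5:5  s6:5 → peak 15
Best is G@3, peak 15.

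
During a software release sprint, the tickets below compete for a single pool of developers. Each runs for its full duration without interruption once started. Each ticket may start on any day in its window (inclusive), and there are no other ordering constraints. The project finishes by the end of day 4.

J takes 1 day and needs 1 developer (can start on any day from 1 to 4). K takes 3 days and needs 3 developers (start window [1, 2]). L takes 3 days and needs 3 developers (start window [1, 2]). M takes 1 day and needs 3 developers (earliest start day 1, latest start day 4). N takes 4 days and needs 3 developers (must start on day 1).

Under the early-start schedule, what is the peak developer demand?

13

Early-start schedule: J@1, K@1, L@1, M@1, N@1.
Load per day: day 1: 13, day 2: 9, day 3: 9, day 4: 3.
Peak is 13.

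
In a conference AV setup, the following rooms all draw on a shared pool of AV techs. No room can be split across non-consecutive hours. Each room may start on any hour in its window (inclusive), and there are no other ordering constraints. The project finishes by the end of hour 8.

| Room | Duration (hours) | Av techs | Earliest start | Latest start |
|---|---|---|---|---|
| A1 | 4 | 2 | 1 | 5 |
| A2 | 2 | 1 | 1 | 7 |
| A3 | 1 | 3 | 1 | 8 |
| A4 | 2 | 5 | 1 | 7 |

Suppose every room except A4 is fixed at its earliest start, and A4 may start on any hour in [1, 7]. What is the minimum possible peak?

A4@1: h1:11  h2:8  h3:2  h4:2  h5:0  h6:0  h7:0  h8:0 → peak 11
A4@2: h1:6  h2:8  h3:7  h4:2  h5:0  h6:0  h7:0  h8:0 → peak 8
A4@3: h1:6  h2:3  h3:7  h4:7  h5:0  h6:0  h7:0  h8:0 → peak 7
A4@4: h1:6  h2:3  h3:2  h4:7  h5:5  h6:0  h7:0  h8:0 → peak 7
A4@5: h1:6  h2:3  h3:2  h4:2  h5:5  h6:5  h7:0  h8:0 → peak 6
A4@6: h1:6  h2:3  h3:2  h4:2  h5:0  h6:5  h7:5  h8:0 → peak 6
A4@7: h1:6  h2:3  h3:2  h4:2  h5:0  h6:0  h7:5  h8:5 → peak 6
Best is A4@5, peak 6.

6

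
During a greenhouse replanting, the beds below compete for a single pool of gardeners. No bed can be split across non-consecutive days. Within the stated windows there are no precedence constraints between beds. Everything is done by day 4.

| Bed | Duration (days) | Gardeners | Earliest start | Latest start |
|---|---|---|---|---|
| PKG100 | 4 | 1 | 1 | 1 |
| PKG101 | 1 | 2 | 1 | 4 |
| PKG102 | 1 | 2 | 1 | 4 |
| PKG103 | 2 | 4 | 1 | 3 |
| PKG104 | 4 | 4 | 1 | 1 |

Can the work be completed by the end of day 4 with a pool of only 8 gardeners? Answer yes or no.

no

The minimum achievable peak is 9; 8 < 9, so no feasible schedule stays within the cap.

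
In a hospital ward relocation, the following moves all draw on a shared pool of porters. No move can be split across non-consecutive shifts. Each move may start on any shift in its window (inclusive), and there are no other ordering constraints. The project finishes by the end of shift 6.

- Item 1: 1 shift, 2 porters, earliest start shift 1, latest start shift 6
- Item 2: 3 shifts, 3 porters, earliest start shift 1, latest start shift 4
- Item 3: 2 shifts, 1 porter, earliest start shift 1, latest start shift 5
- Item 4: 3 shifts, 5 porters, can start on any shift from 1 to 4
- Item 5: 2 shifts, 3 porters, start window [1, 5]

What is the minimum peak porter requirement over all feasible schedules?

Early-start (Item 1@1, Item 2@1, Item 3@1, Item 4@1, Item 5@1) gives peak 14: s1:14  s2:12  s3:8  s4:0  s5:0  s6:0.
Shift Item 3→4, Item 4→4, Item 5→2.
Schedule Item 1@1, Item 2@1, Item 3@4, Item 4@4, Item 5@2: s1:5  s2:6  s3:6  s4:6  s5:6  s6:5 — peak 6.
Total porter-shifts = 34 over 6 shifts ⇒ peak ≥ ⌈34/6⌉ = 6, so 6 is optimal.

6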